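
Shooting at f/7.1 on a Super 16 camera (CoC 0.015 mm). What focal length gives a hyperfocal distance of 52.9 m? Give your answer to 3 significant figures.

75.0 mm

From H = f²/(N·c) + f, with f ≪ H: f ≈ √(H·N·c) = √(52900 × 7.1 × 0.015) = √5633.8 ≈ 75.06 mm.
Exact: f² + N·c·f − N·c·H = 0 ⇒ f = (−N·c + √((N·c)² + 4·N·c·H))/2 = (−0.1065 + √22535)/2 ≈ 75.006 mm ≈ 75.0 mm.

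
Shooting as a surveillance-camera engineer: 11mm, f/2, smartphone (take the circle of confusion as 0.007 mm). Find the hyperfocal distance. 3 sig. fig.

8.65 m

Hyperfocal distance H = f²/(N·c) + f = 11²/(2 × 0.007) + 11 = 121/0.014 + 11 ≈ 8653.9 mm ≈ 8.65 m.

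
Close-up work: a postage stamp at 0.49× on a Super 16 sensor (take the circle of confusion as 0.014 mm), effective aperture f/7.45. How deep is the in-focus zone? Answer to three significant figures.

At magnification m, DoF ≈ 2·N_eff·c/m² = 2 × 7.45 × 0.014 / 0.49² = 0.2086 / 0.2401 ≈ 0.869 mm.

0.869 mm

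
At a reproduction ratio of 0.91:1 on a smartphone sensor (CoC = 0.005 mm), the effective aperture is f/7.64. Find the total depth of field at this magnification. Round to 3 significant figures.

0.0923 mm

At magnification m, DoF ≈ 2·N_eff·c/m² = 2 × 7.64 × 0.005 / 0.91² = 0.0764 / 0.8281 ≈ 0.0923 mm.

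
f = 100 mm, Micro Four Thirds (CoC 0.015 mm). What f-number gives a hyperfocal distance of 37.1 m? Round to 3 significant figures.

f/18

Rearrange H = f²/(N·c) + f for N: N = f² / ((H − f)·c).
N = 100² / ((37100 − 100) × 0.015) = 10000 / 555.0 ≈ 18.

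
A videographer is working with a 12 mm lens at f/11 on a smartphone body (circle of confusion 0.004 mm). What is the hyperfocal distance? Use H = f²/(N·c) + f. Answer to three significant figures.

3.28 m

Hyperfocal distance H = f²/(N·c) + f = 12²/(11 × 0.004) + 12 = 144/0.044 + 12 ≈ 3284.7 mm ≈ 3.28 m.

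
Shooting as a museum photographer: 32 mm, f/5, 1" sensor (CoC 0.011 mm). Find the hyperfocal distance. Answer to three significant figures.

Hyperfocal distance H = f²/(N·c) + f = 32²/(5 × 0.011) + 32 = 1024/0.055 + 32 ≈ 18650.2 mm ≈ 18.7 m.

18.7 m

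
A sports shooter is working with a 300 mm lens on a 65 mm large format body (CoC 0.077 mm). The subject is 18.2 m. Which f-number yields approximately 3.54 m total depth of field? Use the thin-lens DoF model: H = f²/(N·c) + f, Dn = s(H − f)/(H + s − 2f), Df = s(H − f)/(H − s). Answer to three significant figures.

f/6.29

Write h = H − f = f²/(N·c). The thin-lens limits are Dn = s·h/(h + (s−f)) and Df = s·h/(h − (s−f)), so DoF = Df − Dn = 2·s·(s−f)·h / (h² − (s−f)²).
That is a quadratic in h: DoF·h² − 2·s·(s−f)·h − DoF·(s−f)² = 0 ⇒ h = (s−f)·(s + √(s² + DoF²)) / DoF = 17900 × (18200 + √(18200² + 3540²)) / 3540 = 17900 × (18200 + 18541.1) / 3540 ≈ 185781 mm.
Then N = f²/(c·h) = 300² / (0.077 × 185781) = 90000 / 14305 ≈ 6.29.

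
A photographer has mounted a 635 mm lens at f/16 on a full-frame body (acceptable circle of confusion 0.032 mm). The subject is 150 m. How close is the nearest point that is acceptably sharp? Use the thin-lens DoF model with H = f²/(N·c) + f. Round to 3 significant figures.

Hyperfocal distance H = f²/(N·c) + f = 635²/(16 × 0.032) + 635 = 403225/0.512 + 635 ≈ 788183.8 mm ≈ 788.2 m.
Near limit Dn = s·(H − f)/(H + s − 2f) = 150000 × (788183.8 − 635) / (788183.8 + 150000 − 2 × 635) = 150000 × 787548.8 / 936913.8 ≈ 126087 mm ≈ 126 m.

126 m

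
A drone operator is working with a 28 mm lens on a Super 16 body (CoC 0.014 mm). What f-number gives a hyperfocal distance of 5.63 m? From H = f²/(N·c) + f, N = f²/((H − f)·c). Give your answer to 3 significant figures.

Rearrange H = f²/(N·c) + f for N: N = f² / ((H − f)·c).
N = 28² / ((5630 − 28) × 0.014) = 784 / 78.43 ≈ 10.

f/10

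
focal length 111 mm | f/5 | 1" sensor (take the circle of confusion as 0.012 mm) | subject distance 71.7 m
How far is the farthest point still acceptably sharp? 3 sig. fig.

Hyperfocal distance H = f²/(N·c) + f = 111²/(5 × 0.012) + 111 = 12321/0.06 + 111 ≈ 205461.0 mm ≈ 205.5 m.
Far limit Df = s·(H − f)/(H − s) = 71700 × (205461.0 − 111) / (205461.0 − 71700) = 71700 × 205350.0 / 133761.0 ≈ 110074 mm ≈ 110 m.

110 m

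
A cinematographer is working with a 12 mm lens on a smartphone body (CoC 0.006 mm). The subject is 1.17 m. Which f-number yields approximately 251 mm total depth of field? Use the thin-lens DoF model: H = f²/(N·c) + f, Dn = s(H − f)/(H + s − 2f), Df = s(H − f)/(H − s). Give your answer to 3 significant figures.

Write h = H − f = f²/(N·c). The thin-lens limits are Dn = s·h/(h + (s−f)) and Df = s·h/(h − (s−f)), so DoF = Df − Dn = 2·s·(s−f)·h / (h² − (s−f)²).
That is a quadratic in h: DoF·h² − 2·s·(s−f)·h − DoF·(s−f)² = 0 ⇒ h = (s−f)·(s + √(s² + DoF²)) / DoF = 1158 × (1170 + √(1170² + 251²)) / 251 = 1158 × (1170 + 1196.62) / 251 ≈ 10919 mm.
Then N = f²/(c·h) = 12² / (0.006 × 10919) = 144 / 65.511 ≈ 2.20.

f/2.20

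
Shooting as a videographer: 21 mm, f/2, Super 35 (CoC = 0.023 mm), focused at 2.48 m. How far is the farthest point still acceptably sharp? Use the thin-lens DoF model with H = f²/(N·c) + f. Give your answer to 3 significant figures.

Hyperfocal distance H = f²/(N·c) + f = 21²/(2 × 0.023) + 21 = 441/0.046 + 21 ≈ 9608.0 mm ≈ 9.608 m.
Far limit Df = s·(H − f)/(H − s) = 2480 × (9608.0 − 21) / (9608.0 − 2480) = 2480 × 9587.0 / 7128.0 ≈ 3335.5 mm ≈ 3.34 m.

3.34 m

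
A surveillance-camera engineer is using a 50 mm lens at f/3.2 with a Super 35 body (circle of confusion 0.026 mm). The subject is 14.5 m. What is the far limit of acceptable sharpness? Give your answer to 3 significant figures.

Hyperfocal distance H = f²/(N·c) + f = 50²/(3.2 × 0.026) + 50 = 2500/0.0832 + 50 ≈ 30098.1 mm ≈ 30.10 m.
Far limit Df = s·(H − f)/(H − s) = 14500 × (30098.1 − 50) / (30098.1 − 14500) = 14500 × 30048.1 / 15598.1 ≈ 27933 mm ≈ 27.9 m.

27.9 m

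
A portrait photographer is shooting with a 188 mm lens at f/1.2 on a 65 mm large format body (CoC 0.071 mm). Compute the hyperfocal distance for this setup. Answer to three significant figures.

415 m

Hyperfocal distance H = f²/(N·c) + f = 188²/(1.2 × 0.071) + 188 = 35344/0.0852 + 188 ≈ 415023.7 mm ≈ 415 m.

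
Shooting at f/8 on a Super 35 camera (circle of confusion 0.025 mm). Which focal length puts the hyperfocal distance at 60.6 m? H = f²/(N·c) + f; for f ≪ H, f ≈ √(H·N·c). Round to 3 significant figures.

From H = f²/(N·c) + f, with f ≪ H: f ≈ √(H·N·c) = √(60600 × 8 × 0.025) = √12120 ≈ 110.1 mm.
The +f correction barely moves this — solving exactly, f² + N·c·f − N·c·H = 0 ⇒ f = (−N·c + √((N·c)² + 4·N·c·H))/2 = (−0.2 + √48480)/2 ≈ 109.99 mm, so f ≈ 110 mm.

110 mm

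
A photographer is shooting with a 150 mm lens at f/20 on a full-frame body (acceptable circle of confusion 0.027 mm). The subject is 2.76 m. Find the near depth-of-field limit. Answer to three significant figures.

Hyperfocal distance H = f²/(N·c) + f = 150²/(20 × 0.027) + 150 = 22500/0.54 + 150 ≈ 41816.7 mm ≈ 41.82 m.
Near limit Dn = s·(H − f)/(H + s − 2f) = 2760 × (41816.7 − 150) / (41816.7 + 2760 − 2 × 150) = 2760 × 41666.7 / 44276.7 ≈ 2597.3 mm ≈ 2.60 m.

2.60 m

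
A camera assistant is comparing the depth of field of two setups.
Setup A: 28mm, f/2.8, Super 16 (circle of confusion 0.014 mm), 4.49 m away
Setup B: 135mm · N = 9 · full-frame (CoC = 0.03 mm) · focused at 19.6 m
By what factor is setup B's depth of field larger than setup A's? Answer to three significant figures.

Setup A: H = 28²/(2.8×0.014) + 28 ≈ 20028.0 mm; DoF = Df − Dn = 5779.4 − 3671.0 ≈ 2108.4 mm.
Setup B: H = 135²/(9×0.03) + 135 ≈ 67635.0 mm; DoF = Df − Dn = 27542 − 15213 ≈ 12329 mm.
Ratio = 12329 / 2108.4 ≈ 5.85.

5.85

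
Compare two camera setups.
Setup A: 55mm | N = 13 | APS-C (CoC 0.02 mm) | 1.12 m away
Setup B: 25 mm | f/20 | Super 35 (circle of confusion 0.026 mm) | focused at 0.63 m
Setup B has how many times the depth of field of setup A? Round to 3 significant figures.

4.11

Setup A: H = 55²/(13×0.02) + 55 ≈ 11689.6 mm; DoF = Df − Dn = 1232.85 − 1026.08 ≈ 206.77 mm.
Setup B: H = 25²/(20×0.026) + 25 ≈ 1226.9 mm; DoF = Df − Dn = 1268.52 − 419.06 ≈ 849.46 mm.
Ratio = 849.46 / 206.77 ≈ 4.11.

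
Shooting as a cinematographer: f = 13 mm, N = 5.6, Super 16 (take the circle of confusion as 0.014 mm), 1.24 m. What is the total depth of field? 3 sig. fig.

Hyperfocal distance H = f²/(N·c) + f = 13²/(5.6 × 0.014) + 13 = 169/0.0784 + 13 ≈ 2168.6 mm ≈ 2.169 m.
Near limit Dn = s·(H − f)/(H + s − 2f) = 1240 × (2168.6 − 13) / (2168.6 + 1240 − 2 × 13) = 1240 × 2155.6 / 3382.6 ≈ 790.2 mm.
Far limit Df = s·(H − f)/(H − s) = 1240 × (2168.6 − 13) / (2168.6 − 1240) = 1240 × 2155.6 / 928.6 ≈ 2878.4 mm.
Depth of field = Df − Dn = 2878.4 − 790.2 ≈ 2088.2 mm ≈ 2.09 m.

2.09 m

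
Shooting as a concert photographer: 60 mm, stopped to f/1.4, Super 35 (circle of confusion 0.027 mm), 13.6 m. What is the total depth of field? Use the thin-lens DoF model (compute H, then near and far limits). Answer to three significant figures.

3.95 m

Hyperfocal distance H = f²/(N·c) + f = 60²/(1.4 × 0.027) + 60 = 3600/0.0378 + 60 ≈ 95298.1 mm ≈ 95.30 m.
Near limit Dn = s·(H − f)/(H + s − 2f) = 13600 × (95298.1 − 60) / (95298.1 + 13600 − 2 × 60) = 13600 × 95238.1 / 108778.1 ≈ 11907.2 mm.
Far limit Df = s·(H − f)/(H − s) = 13600 × (95298.1 − 60) / (95298.1 − 13600) = 13600 × 95238.1 / 81698.1 ≈ 15854.0 mm.
Depth of field = Df − Dn = 15854.0 − 11907.2 ≈ 3946.8 mm ≈ 3.95 m.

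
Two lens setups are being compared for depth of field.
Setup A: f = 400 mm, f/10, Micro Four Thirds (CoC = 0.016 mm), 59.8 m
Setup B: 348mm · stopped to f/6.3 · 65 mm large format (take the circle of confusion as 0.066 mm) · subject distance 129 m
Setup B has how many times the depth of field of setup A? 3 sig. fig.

19.9

Setup A: H = 400²/(10×0.016) + 400 ≈ 1000400.0 mm; DoF = Df − Dn = 63576.4 − 56447.0 ≈ 7129.4 mm.
Setup B: H = 348²/(6.3×0.066) + 348 ≈ 291603.4 mm; DoF = Df − Dn = 231065 − 89477 ≈ 141588 mm.
Ratio = 141588 / 7129.4 ≈ 19.9.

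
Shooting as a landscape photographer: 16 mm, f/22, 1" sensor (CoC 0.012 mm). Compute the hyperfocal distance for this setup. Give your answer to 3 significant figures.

Hyperfocal distance H = f²/(N·c) + f = 16²/(22 × 0.012) + 16 = 256/0.264 + 16 ≈ 985.7 mm ≈ 0.986 m.

0.986 m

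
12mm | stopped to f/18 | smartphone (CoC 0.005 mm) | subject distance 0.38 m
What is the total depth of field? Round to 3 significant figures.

Hyperfocal distance H = f²/(N·c) + f = 12²/(18 × 0.005) + 12 = 144/0.09 + 12 ≈ 1612.0 mm ≈ 1.612 m.
Near limit Dn = s·(H − f)/(H + s − 2f) = 380 × (1612.0 − 12) / (1612.0 + 380 − 2 × 12) = 380 × 1600.0 / 1968.0 ≈ 308.94 mm.
Far limit Df = s·(H − f)/(H − s) = 380 × (1612.0 − 12) / (1612.0 − 380) = 380 × 1600.0 / 1232.0 ≈ 493.51 mm.
Depth of field = Df − Dn = 493.51 − 308.94 ≈ 184.57 mm.

185 mm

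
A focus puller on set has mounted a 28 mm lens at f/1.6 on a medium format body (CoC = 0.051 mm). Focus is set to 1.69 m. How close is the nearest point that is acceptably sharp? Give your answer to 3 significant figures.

Hyperfocal distance H = f²/(N·c) + f = 28²/(1.6 × 0.051) + 28 = 784/0.0816 + 28 ≈ 9635.8 mm ≈ 9.636 m.
Near limit Dn = s·(H − f)/(H + s − 2f) = 1690 × (9635.8 − 28) / (9635.8 + 1690 − 2 × 28) = 1690 × 9607.8 / 11269.8 ≈ 1440.8 mm ≈ 1.44 m.

1.44 m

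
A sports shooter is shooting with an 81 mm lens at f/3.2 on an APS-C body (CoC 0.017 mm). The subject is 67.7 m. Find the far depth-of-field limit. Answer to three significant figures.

Hyperfocal distance H = f²/(N·c) + f = 81²/(3.2 × 0.017) + 81 = 6561/0.0544 + 81 ≈ 120687.6 mm ≈ 120.7 m.
Far limit Df = s·(H − f)/(H − s) = 67700 × (120687.6 − 81) / (120687.6 − 67700) = 67700 × 120606.6 / 52987.6 ≈ 154094 mm ≈ 154 m.

154 m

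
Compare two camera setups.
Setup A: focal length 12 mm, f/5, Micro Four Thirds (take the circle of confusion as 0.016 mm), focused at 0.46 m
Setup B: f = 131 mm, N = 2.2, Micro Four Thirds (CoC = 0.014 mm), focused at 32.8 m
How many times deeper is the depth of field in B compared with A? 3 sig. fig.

Setup A: H = 12²/(5×0.016) + 12 ≈ 1812.0 mm; DoF = Df − Dn = 612.43 − 368.33 ≈ 244.10 mm.
Setup B: H = 131²/(2.2×0.014) + 131 ≈ 557306.3 mm; DoF = Df − Dn = 34843.0 − 30983.3 ≈ 3859.7 mm.
Ratio = 3859.7 / 244.10 ≈ 15.8.

15.8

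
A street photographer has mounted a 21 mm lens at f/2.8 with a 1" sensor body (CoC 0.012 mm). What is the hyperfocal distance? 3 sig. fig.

13.1 m

Hyperfocal distance H = f²/(N·c) + f = 21²/(2.8 × 0.012) + 21 = 441/0.0336 + 21 ≈ 13146.0 mm ≈ 13.1 m.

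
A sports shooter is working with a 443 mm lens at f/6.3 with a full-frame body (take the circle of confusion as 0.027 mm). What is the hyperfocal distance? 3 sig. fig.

1150 m

Hyperfocal distance H = f²/(N·c) + f = 443²/(6.3 × 0.027) + 443 = 196249/0.1701 + 443 ≈ 1154170.2 mm ≈ 1150 m.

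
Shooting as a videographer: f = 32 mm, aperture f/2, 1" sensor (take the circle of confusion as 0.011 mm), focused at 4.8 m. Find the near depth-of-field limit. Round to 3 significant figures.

4.35 m

Hyperfocal distance H = f²/(N·c) + f = 32²/(2 × 0.011) + 32 = 1024/0.022 + 32 ≈ 46577.5 mm ≈ 46.58 m.
Near limit Dn = s·(H − f)/(H + s − 2f) = 4800 × (46577.5 − 32) / (46577.5 + 4800 − 2 × 32) = 4800 × 46545.5 / 51313.5 ≈ 4354.0 mm ≈ 4.35 m.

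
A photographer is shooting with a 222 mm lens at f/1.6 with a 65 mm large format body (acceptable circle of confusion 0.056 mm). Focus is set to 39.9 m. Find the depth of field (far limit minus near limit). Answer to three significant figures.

Hyperfocal distance H = f²/(N·c) + f = 222²/(1.6 × 0.056) + 222 = 49284/0.0896 + 222 ≈ 550266.6 mm ≈ 550.3 m.
Near limit Dn = s·(H − f)/(H + s − 2f) = 39900 × (550266.6 − 222) / (550266.6 + 39900 − 2 × 222) = 39900 × 550044.6 / 589722.6 ≈ 37215.4 mm.
Far limit Df = s·(H − f)/(H − s) = 39900 × (550266.6 − 222) / (550266.6 − 39900) = 39900 × 550044.6 / 510366.6 ≈ 43002.0 mm.
Depth of field = Df − Dn = 43002.0 − 37215.4 ≈ 5786.6 mm ≈ 5.79 m.

5.79 m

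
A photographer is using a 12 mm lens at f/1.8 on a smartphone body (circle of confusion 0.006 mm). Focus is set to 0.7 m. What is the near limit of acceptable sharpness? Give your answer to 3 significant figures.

0.666 m

Hyperfocal distance H = f²/(N·c) + f = 12²/(1.8 × 0.006) + 12 = 144/0.0108 + 12 ≈ 13345.3 mm ≈ 13.35 m.
Near limit Dn = s·(H − f)/(H + s − 2f) = 700 × (13345.3 − 12) / (13345.3 + 700 − 2 × 12) = 700 × 13333.3 / 14021.3 ≈ 665.65 mm ≈ 0.666 m.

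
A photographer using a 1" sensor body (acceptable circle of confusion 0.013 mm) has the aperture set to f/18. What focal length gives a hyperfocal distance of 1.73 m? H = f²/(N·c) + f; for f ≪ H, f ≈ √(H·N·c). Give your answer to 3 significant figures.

From H = f²/(N·c) + f, with f ≪ H: f ≈ √(H·N·c) = √(1730 × 18 × 0.013) = √404.82 ≈ 20.12 mm.
Exact: f² + N·c·f − N·c·H = 0 ⇒ f = (−N·c + √((N·c)² + 4·N·c·H))/2 = (−0.234 + √1619.3)/2 ≈ 20.003 mm ≈ 20.0 mm.

20.0 mm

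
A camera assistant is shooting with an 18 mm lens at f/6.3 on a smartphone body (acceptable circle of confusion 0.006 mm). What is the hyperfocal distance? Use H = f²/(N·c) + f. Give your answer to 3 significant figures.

Hyperfocal distance H = f²/(N·c) + f = 18²/(6.3 × 0.006) + 18 = 324/0.0378 + 18 ≈ 8589.4 mm ≈ 8.59 m.

8.59 m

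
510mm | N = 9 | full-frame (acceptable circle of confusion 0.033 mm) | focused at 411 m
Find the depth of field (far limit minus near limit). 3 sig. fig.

494 m

Hyperfocal distance H = f²/(N·c) + f = 510²/(9 × 0.033) + 510 = 260100/0.297 + 510 ≈ 876267.6 mm ≈ 876.3 m.
Near limit Dn = s·(H − f)/(H + s − 2f) = 411000 × (876267.6 − 510) / (876267.6 + 411000 − 2 × 510) = 411000 × 875757.6 / 1286247.6 ≈ 279834 mm.
Far limit Df = s·(H − f)/(H − s) = 411000 × (876267.6 − 510) / (876267.6 − 411000) = 411000 × 875757.6 / 465267.6 ≈ 773612 mm.
Depth of field = Df − Dn = 773612 − 279834 ≈ 493778 mm ≈ 494 m.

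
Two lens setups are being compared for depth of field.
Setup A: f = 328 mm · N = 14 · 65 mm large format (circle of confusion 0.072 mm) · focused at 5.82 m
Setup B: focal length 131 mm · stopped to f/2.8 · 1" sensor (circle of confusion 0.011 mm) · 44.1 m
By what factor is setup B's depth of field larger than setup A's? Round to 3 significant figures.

Setup A: H = 328²/(14×0.072) + 328 ≈ 107058.2 mm; DoF = Df − Dn = 6135.73 − 5535.18 ≈ 600.55 mm.
Setup B: H = 131²/(2.8×0.011) + 131 ≈ 557306.3 mm; DoF = Df − Dn = 47878.3 − 40874.4 ≈ 7003.9 mm.
Ratio = 7003.9 / 600.55 ≈ 11.7.

11.7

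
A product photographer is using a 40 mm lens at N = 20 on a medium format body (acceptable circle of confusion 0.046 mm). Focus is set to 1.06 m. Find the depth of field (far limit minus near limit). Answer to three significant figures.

Hyperfocal distance H = f²/(N·c) + f = 40²/(20 × 0.046) + 40 = 1600/0.92 + 40 ≈ 1779.1 mm ≈ 1.779 m.
Near limit Dn = s·(H − f)/(H + s − 2f) = 1060 × (1779.1 − 40) / (1779.1 + 1060 − 2 × 40) = 1060 × 1739.1 / 2759.1 ≈ 668.1 mm.
Far limit Df = s·(H − f)/(H − s) = 1060 × (1779.1 − 40) / (1779.1 − 1060) = 1060 × 1739.1 / 719.1 ≈ 2563.5 mm.
Depth of field = Df − Dn = 2563.5 − 668.1 ≈ 1895.4 mm ≈ 1.90 m.

1.90 m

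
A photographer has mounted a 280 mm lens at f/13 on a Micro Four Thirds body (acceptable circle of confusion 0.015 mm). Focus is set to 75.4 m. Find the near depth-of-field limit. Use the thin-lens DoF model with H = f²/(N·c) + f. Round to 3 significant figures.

Hyperfocal distance H = f²/(N·c) + f = 280²/(13 × 0.015) + 280 = 78400/0.195 + 280 ≈ 402331.3 mm ≈ 402.3 m.
Near limit Dn = s·(H − f)/(H + s − 2f) = 75400 × (402331.3 − 280) / (402331.3 + 75400 − 2 × 280) = 75400 × 402051.3 / 477171.3 ≈ 63530 mm ≈ 63.5 m.

63.5 m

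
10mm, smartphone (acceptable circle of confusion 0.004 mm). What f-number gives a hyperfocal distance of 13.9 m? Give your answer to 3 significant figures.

Rearrange H = f²/(N·c) + f for N: N = f² / ((H − f)·c).
N = 10² / ((13900 − 10) × 0.004) = 100 / 55.56 ≈ 1.80.

f/1.80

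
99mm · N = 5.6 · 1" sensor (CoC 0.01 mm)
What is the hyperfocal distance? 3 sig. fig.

Hyperfocal distance H = f²/(N·c) + f = 99²/(5.6 × 0.01) + 99 = 9801/0.056 + 99 ≈ 175116.9 mm ≈ 175 m.

175 m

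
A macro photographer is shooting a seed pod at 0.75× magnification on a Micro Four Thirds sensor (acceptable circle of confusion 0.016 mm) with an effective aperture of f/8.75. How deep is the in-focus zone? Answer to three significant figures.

0.498 mm

At magnification m, DoF ≈ 2·N_eff·c/m² = 2 × 8.75 × 0.016 / 0.75² = 0.28 / 0.5625 ≈ 0.498 mm.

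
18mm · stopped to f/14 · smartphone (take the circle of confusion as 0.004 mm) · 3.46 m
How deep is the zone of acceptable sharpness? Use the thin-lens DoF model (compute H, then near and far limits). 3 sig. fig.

6.37 m

Hyperfocal distance H = f²/(N·c) + f = 18²/(14 × 0.004) + 18 = 324/0.056 + 18 ≈ 5803.7 mm ≈ 5.804 m.
Near limit Dn = s·(H − f)/(H + s − 2f) = 3460 × (5803.7 − 18) / (5803.7 + 3460 − 2 × 18) = 3460 × 5785.7 / 9227.7 ≈ 2169.4 mm.
Far limit Df = s·(H − f)/(H − s) = 3460 × (5803.7 − 18) / (5803.7 − 3460) = 3460 × 5785.7 / 2343.7 ≈ 8541.4 mm.
Depth of field = Df − Dn = 8541.4 − 2169.4 ≈ 6372.0 mm ≈ 6.37 m.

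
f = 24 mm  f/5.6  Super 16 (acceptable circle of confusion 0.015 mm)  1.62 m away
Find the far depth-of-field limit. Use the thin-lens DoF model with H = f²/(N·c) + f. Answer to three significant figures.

2.11 m

Hyperfocal distance H = f²/(N·c) + f = 24²/(5.6 × 0.015) + 24 = 576/0.084 + 24 ≈ 6881.1 mm ≈ 6.881 m.
Far limit Df = s·(H − f)/(H − s) = 1620 × (6881.1 − 24) / (6881.1 − 1620) = 1620 × 6857.1 / 5261.1 ≈ 2111.4 mm ≈ 2.11 m.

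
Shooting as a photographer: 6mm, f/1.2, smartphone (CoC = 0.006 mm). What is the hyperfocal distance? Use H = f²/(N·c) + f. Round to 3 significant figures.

5.01 m

Hyperfocal distance H = f²/(N·c) + f = 6²/(1.2 × 0.006) + 6 = 36/0.0072 + 6 ≈ 5006.0 mm ≈ 5.01 m.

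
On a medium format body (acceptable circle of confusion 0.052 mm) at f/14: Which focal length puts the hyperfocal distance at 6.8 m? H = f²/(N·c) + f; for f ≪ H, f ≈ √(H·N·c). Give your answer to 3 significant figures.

From H = f²/(N·c) + f, with f ≪ H: f ≈ √(H·N·c) = √(6800 × 14 × 0.052) = √4950.4 ≈ 70.36 mm.
Exact: f² + N·c·f − N·c·H = 0 ⇒ f = (−N·c + √((N·c)² + 4·N·c·H))/2 = (−0.728 + √19802)/2 ≈ 69.996 mm ≈ 70.0 mm.

70.0 mm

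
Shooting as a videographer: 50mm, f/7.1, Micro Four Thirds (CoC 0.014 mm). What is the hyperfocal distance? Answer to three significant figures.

Hyperfocal distance H = f²/(N·c) + f = 50²/(7.1 × 0.014) + 50 = 2500/0.0994 + 50 ≈ 25200.9 mm ≈ 25.2 m.

25.2 m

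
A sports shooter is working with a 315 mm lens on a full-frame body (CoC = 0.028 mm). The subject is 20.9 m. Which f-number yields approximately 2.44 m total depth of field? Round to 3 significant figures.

Write h = H − f = f²/(N·c). The thin-lens limits are Dn = s·h/(h + (s−f)) and Df = s·h/(h − (s−f)), so DoF = Df − Dn = 2·s·(s−f)·h / (h² − (s−f)²).
That is a quadratic in h: DoF·h² − 2·s·(s−f)·h − DoF·(s−f)² = 0 ⇒ h = (s−f)·(s + √(s² + DoF²)) / DoF = 20585 × (20900 + √(20900² + 2440²)) / 2440 = 20585 × (20900 + 21041.9) / 2440 ≈ 353842 mm.
Then N = f²/(c·h) = 315² / (0.028 × 353842) = 99225 / 9907.6 ≈ 10.

f/10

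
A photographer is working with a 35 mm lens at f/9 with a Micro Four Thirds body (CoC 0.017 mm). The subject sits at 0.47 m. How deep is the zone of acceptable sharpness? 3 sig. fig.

51.2 mm

Hyperfocal distance H = f²/(N·c) + f = 35²/(9 × 0.017) + 35 = 1225/0.153 + 35 ≈ 8041.5 mm ≈ 8.042 m.
Near limit Dn = s·(H − f)/(H + s − 2f) = 470 × (8041.5 − 35) / (8041.5 + 470 − 2 × 35) = 470 × 8006.5 / 8441.5 ≈ 445.780 mm.
Far limit Df = s·(H − f)/(H − s) = 470 × (8041.5 − 35) / (8041.5 − 470) = 470 × 8006.5 / 7571.5 ≈ 497.002 mm.
Depth of field = Df − Dn = 497.002 − 445.780 ≈ 51.222 mm.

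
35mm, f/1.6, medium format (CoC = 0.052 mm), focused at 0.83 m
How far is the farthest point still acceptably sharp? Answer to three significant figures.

Hyperfocal distance H = f²/(N·c) + f = 35²/(1.6 × 0.052) + 35 = 1225/0.0832 + 35 ≈ 14758.6 mm ≈ 14.76 m.
Far limit Df = s·(H − f)/(H − s) = 830 × (14758.6 − 35) / (14758.6 − 830) = 830 × 14723.6 / 13928.6 ≈ 877.37 mm ≈ 0.877 m.

0.877 m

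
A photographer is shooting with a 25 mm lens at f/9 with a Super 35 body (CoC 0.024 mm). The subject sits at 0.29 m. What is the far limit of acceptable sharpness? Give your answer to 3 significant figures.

Hyperfocal distance H = f²/(N·c) + f = 25²/(9 × 0.024) + 25 = 625/0.216 + 25 ≈ 2918.5 mm ≈ 2.919 m.
Far limit Df = s·(H − f)/(H − s) = 290 × (2918.5 − 25) / (2918.5 − 290) = 290 × 2893.5 / 2628.5 ≈ 319.24 mm.

319 mm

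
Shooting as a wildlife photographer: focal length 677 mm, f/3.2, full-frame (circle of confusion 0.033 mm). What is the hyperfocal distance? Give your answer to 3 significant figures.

4340 m

Hyperfocal distance H = f²/(N·c) + f = 677²/(3.2 × 0.033) + 677 = 458329/0.1056 + 677 ≈ 4340913.7 mm ≈ 4340 m.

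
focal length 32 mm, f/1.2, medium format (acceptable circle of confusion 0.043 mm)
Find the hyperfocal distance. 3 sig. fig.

Hyperfocal distance H = f²/(N·c) + f = 32²/(1.2 × 0.043) + 32 = 1024/0.0516 + 32 ≈ 19877.0 mm ≈ 19.9 m.

19.9 m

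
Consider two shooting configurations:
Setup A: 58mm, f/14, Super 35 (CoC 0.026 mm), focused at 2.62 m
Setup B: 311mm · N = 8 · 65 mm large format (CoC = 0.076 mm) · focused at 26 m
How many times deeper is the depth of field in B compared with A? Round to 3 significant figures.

Setup A: H = 58²/(14×0.026) + 58 ≈ 9299.8 mm; DoF = Df − Dn = 3624.9 − 2051.3 ≈ 1573.6 mm.
Setup B: H = 311²/(8×0.076) + 311 ≈ 159391.6 mm; DoF = Df − Dn = 31007.2 − 22385.2 ≈ 8622.0 mm.
Ratio = 8622.0 / 1573.6 ≈ 5.48.

5.48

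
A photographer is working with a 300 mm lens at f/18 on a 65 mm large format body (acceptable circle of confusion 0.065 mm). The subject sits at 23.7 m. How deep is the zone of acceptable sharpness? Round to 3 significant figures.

15.9 m

Hyperfocal distance H = f²/(N·c) + f = 300²/(18 × 0.065) + 300 = 90000/1.17 + 300 ≈ 77223.1 mm ≈ 77.22 m.
Near limit Dn = s·(H − f)/(H + s − 2f) = 23700 × (77223.1 − 300) / (77223.1 + 23700 − 2 × 300) = 23700 × 76923.1 / 100323.1 ≈ 18172 mm.
Far limit Df = s·(H − f)/(H − s) = 23700 × (77223.1 − 300) / (77223.1 − 23700) = 23700 × 76923.1 / 53523.1 ≈ 34062 mm.
Depth of field = Df − Dn = 34062 − 18172 ≈ 15890 mm ≈ 15.9 m.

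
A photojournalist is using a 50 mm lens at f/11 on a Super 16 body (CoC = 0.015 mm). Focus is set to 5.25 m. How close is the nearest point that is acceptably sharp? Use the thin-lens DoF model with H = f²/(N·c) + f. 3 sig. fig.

3.91 m

Hyperfocal distance H = f²/(N·c) + f = 50²/(11 × 0.015) + 50 = 2500/0.165 + 50 ≈ 15201.5 mm ≈ 15.20 m.
Near limit Dn = s·(H − f)/(H + s − 2f) = 5250 × (15201.5 − 50) / (15201.5 + 5250 − 2 × 50) = 5250 × 15151.5 / 20351.5 ≈ 3908.6 mm ≈ 3.91 m.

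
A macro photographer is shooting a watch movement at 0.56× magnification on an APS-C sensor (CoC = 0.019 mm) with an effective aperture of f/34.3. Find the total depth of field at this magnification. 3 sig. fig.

4.16 mm

At magnification m, DoF ≈ 2·N_eff·c/m² = 2 × 34.3 × 0.019 / 0.56² = 1.303 / 0.3136 ≈ 4.16 mm.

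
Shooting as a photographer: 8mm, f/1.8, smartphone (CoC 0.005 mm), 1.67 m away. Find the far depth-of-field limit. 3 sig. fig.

Hyperfocal distance H = f²/(N·c) + f = 8²/(1.8 × 0.005) + 8 = 64/0.009 + 8 ≈ 7119.1 mm ≈ 7.119 m.
Far limit Df = s·(H − f)/(H − s) = 1670 × (7119.1 − 8) / (7119.1 − 1670) = 1670 × 7111.1 / 5449.1 ≈ 2179.4 mm ≈ 2.18 m.

2.18 m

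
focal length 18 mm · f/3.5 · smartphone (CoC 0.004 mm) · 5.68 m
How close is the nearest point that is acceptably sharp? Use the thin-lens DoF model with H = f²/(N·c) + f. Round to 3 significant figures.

Hyperfocal distance H = f²/(N·c) + f = 18²/(3.5 × 0.004) + 18 = 324/0.014 + 18 ≈ 23160.9 mm ≈ 23.16 m.
Near limit Dn = s·(H − f)/(H + s − 2f) = 5680 × (23160.9 − 18) / (23160.9 + 5680 − 2 × 18) = 5680 × 23142.9 / 28804.9 ≈ 4563.5 mm ≈ 4.56 m.

4.56 m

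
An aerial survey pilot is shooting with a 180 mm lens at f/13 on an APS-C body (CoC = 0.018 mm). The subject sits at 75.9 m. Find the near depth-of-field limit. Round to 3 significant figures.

49.1 m

Hyperfocal distance H = f²/(N·c) + f = 180²/(13 × 0.018) + 180 = 32400/0.234 + 180 ≈ 138641.5 mm ≈ 138.6 m.
Near limit Dn = s·(H − f)/(H + s − 2f) = 75900 × (138641.5 − 180) / (138641.5 + 75900 − 2 × 180) = 75900 × 138461.5 / 214181.5 ≈ 49067 mm ≈ 49.1 m.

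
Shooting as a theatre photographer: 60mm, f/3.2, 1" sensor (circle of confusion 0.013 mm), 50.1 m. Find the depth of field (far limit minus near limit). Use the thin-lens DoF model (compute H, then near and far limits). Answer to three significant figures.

87.0 m

Hyperfocal distance H = f²/(N·c) + f = 60²/(3.2 × 0.013) + 60 = 3600/0.0416 + 60 ≈ 86598.5 mm ≈ 86.60 m.
Near limit Dn = s·(H − f)/(H + s − 2f) = 50100 × (86598.5 − 60) / (86598.5 + 50100 − 2 × 60) = 50100 × 86538.5 / 136578.5 ≈ 31744 mm.
Far limit Df = s·(H − f)/(H − s) = 50100 × (86598.5 − 60) / (86598.5 − 50100) = 50100 × 86538.5 / 36498.5 ≈ 118788 mm.
Depth of field = Df − Dn = 118788 − 31744 ≈ 87044 mm ≈ 87.0 m.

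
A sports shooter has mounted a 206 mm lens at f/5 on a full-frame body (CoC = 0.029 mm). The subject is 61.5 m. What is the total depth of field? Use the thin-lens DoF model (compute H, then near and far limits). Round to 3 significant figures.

Hyperfocal distance H = f²/(N·c) + f = 206²/(5 × 0.029) + 206 = 42436/0.145 + 206 ≈ 292868.1 mm ≈ 292.9 m.
Near limit Dn = s·(H − f)/(H + s − 2f) = 61500 × (292868.1 − 206) / (292868.1 + 61500 − 2 × 206) = 61500 × 292662.1 / 353956.1 ≈ 50850 mm.
Far limit Df = s·(H − f)/(H − s) = 61500 × (292868.1 − 206) / (292868.1 − 61500) = 61500 × 292662.1 / 231368.1 ≈ 77793 mm.
Depth of field = Df − Dn = 77793 − 50850 ≈ 26943 mm ≈ 26.9 m.

26.9 m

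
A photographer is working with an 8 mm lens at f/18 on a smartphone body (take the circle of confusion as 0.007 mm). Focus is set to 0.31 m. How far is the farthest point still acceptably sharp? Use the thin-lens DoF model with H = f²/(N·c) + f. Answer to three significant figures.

Hyperfocal distance H = f²/(N·c) + f = 8²/(18 × 0.007) + 8 = 64/0.126 + 8 ≈ 515.9 mm ≈ 0.516 m.
Far limit Df = s·(H − f)/(H − s) = 310 × (515.9 − 8) / (515.9 − 310) = 310 × 507.9 / 205.9 ≈ 764.61 mm ≈ 0.765 m.

0.765 m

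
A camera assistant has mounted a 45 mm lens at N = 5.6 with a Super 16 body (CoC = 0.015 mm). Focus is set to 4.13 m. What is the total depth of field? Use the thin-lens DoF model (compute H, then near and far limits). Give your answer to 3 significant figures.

1.44 m

Hyperfocal distance H = f²/(N·c) + f = 45²/(5.6 × 0.015) + 45 = 2025/0.084 + 45 ≈ 24152.1 mm ≈ 24.15 m.
Near limit Dn = s·(H − f)/(H + s − 2f) = 4130 × (24152.1 − 45) / (24152.1 + 4130 − 2 × 45) = 4130 × 24107.1 / 28192.1 ≈ 3531.6 mm.
Far limit Df = s·(H − f)/(H − s) = 4130 × (24152.1 − 45) / (24152.1 − 4130) = 4130 × 24107.1 / 20022.1 ≈ 4972.6 mm.
Depth of field = Df − Dn = 4972.6 − 3531.6 ≈ 1441.0 mm ≈ 1.44 m.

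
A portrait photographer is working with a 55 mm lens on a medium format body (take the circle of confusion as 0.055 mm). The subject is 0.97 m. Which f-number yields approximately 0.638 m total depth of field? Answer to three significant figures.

Write h = H − f = f²/(N·c). The thin-lens limits are Dn = s·h/(h + (s−f)) and Df = s·h/(h − (s−f)), so DoF = Df − Dn = 2·s·(s−f)·h / (h² − (s−f)²).
That is a quadratic in h: DoF·h² − 2·s·(s−f)·h − DoF·(s−f)² = 0 ⇒ h = (s−f)·(s + √(s² + DoF²)) / DoF = 915 × (970 + √(970² + 638²)) / 638 = 915 × (970 + 1161.01) / 638 ≈ 3056.2 mm.
Then N = f²/(c·h) = 55² / (0.055 × 3056.2) = 3025 / 168.09 ≈ 18.

f/18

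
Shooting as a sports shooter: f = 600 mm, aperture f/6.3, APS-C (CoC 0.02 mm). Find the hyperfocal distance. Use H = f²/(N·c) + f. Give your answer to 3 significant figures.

2860 m

Hyperfocal distance H = f²/(N·c) + f = 600²/(6.3 × 0.02) + 600 = 360000/0.126 + 600 ≈ 2857742.9 mm ≈ 2860 m.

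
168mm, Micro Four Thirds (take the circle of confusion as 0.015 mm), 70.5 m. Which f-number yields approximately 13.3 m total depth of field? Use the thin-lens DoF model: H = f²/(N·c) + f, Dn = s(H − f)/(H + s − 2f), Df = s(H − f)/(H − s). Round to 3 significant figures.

f/2.50

Write h = H − f = f²/(N·c). The thin-lens limits are Dn = s·h/(h + (s−f)) and Df = s·h/(h − (s−f)), so DoF = Df − Dn = 2·s·(s−f)·h / (h² − (s−f)²).
That is a quadratic in h: DoF·h² − 2·s·(s−f)·h − DoF·(s−f)² = 0 ⇒ h = (s−f)·(s + √(s² + DoF²)) / DoF = 70332 × (70500 + √(70500² + 13300²)) / 13300 = 70332 × (70500 + 71743.6) / 13300 ≈ 752201 mm.
Then N = f²/(c·h) = 168² / (0.015 × 752201) = 28224 / 11283 ≈ 2.50.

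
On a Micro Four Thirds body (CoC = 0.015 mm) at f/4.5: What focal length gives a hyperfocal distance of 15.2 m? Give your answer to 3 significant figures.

From H = f²/(N·c) + f, with f ≪ H: f ≈ √(H·N·c) = √(15200 × 4.5 × 0.015) = √1026.0 ≈ 32.03 mm.
The +f correction barely moves this — solving exactly, f² + N·c·f − N·c·H = 0 ⇒ f = (−N·c + √((N·c)² + 4·N·c·H))/2 = (−0.0675 + √4104.0)/2 ≈ 31.998 mm, so f ≈ 32.0 mm.

32.0 mm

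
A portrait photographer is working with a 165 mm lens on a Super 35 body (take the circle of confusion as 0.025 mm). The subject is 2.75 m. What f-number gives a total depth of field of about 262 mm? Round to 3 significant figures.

f/20

Write h = H − f = f²/(N·c). The thin-lens limits are Dn = s·h/(h + (s−f)) and Df = s·h/(h − (s−f)), so DoF = Df − Dn = 2·s·(s−f)·h / (h² − (s−f)²).
That is a quadratic in h: DoF·h² − 2·s·(s−f)·h − DoF·(s−f)² = 0 ⇒ h = (s−f)·(s + √(s² + DoF²)) / DoF = 2585 × (2750 + √(2750² + 262²)) / 262 = 2585 × (2750 + 2762.45) / 262 ≈ 54388 mm.
Then N = f²/(c·h) = 165² / (0.025 × 54388) = 27225 / 1359.7 ≈ 20.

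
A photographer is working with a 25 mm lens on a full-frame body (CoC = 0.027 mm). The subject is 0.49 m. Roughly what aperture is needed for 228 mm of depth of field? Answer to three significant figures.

Write h = H − f = f²/(N·c). The thin-lens limits are Dn = s·h/(h + (s−f)) and Df = s·h/(h − (s−f)), so DoF = Df − Dn = 2·s·(s−f)·h / (h² − (s−f)²).
That is a quadratic in h: DoF·h² − 2·s·(s−f)·h − DoF·(s−f)² = 0 ⇒ h = (s−f)·(s + √(s² + DoF²)) / DoF = 465 × (490 + √(490² + 228²)) / 228 = 465 × (490 + 540.448) / 228 ≈ 2101.6 mm.
Then N = f²/(c·h) = 25² / (0.027 × 2101.6) = 625 / 56.742 ≈ 11.

f/11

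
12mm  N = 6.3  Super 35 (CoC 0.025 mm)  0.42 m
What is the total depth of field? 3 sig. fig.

Hyperfocal distance H = f²/(N·c) + f = 12²/(6.3 × 0.025) + 12 = 144/0.1575 + 12 ≈ 926.3 mm ≈ 0.926 m.
Near limit Dn = s·(H − f)/(H + s − 2f) = 420 × (926.3 − 12) / (926.3 + 420 − 2 × 12) = 420 × 914.3 / 1322.3 ≈ 290.41 mm.
Far limit Df = s·(H − f)/(H − s) = 420 × (926.3 − 12) / (926.3 − 420) = 420 × 914.3 / 506.3 ≈ 758.47 mm.
Depth of field = Df − Dn = 758.47 − 290.41 ≈ 468.06 mm.

468 mm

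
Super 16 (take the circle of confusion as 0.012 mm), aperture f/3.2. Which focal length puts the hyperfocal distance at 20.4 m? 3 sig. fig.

From H = f²/(N·c) + f, with f ≪ H: f ≈ √(H·N·c) = √(20400 × 3.2 × 0.012) = √783.36 ≈ 27.99 mm.
The +f correction barely moves this — solving exactly, f² + N·c·f − N·c·H = 0 ⇒ f = (−N·c + √((N·c)² + 4·N·c·H))/2 = (−0.0384 + √3133.4)/2 ≈ 27.969 mm, so f ≈ 28.0 mm.

28.0 mm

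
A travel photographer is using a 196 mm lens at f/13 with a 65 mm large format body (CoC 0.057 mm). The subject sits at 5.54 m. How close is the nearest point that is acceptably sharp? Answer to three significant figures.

5.02 m

Hyperfocal distance H = f²/(N·c) + f = 196²/(13 × 0.057) + 196 = 38416/0.741 + 196 ≈ 52039.5 mm ≈ 52.04 m.
Near limit Dn = s·(H − f)/(H + s − 2f) = 5540 × (52039.5 − 196) / (52039.5 + 5540 − 2 × 196) = 5540 × 51843.5 / 57187.5 ≈ 5022.3 mm ≈ 5.02 m.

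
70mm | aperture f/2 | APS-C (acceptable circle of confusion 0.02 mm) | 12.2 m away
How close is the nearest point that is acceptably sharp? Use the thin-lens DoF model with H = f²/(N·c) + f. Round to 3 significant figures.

Hyperfocal distance H = f²/(N·c) + f = 70²/(2 × 0.02) + 70 = 4900/0.04 + 70 ≈ 122570.0 mm ≈ 122.6 m.
Near limit Dn = s·(H − f)/(H + s − 2f) = 12200 × (122570.0 − 70) / (122570.0 + 12200 − 2 × 70) = 12200 × 122500.0 / 134630.0 ≈ 11101 mm ≈ 11.1 m.

11.1 m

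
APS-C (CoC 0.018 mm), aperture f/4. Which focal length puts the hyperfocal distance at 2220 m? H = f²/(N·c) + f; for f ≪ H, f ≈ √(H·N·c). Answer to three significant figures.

From H = f²/(N·c) + f, with f ≪ H: f ≈ √(H·N·c) = √(2220000 × 4 × 0.018) = √159840 ≈ 399.8 mm.
The +f correction barely moves this — solving exactly, f² + N·c·f − N·c·H = 0 ⇒ f = (−N·c + √((N·c)² + 4·N·c·H))/2 = (−0.072 + √639360)/2 ≈ 399.76 mm, so f ≈ 400 mm.

400 mm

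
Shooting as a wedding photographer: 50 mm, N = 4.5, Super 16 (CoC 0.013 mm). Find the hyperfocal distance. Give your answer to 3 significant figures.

Hyperfocal distance H = f²/(N·c) + f = 50²/(4.5 × 0.013) + 50 = 2500/0.0585 + 50 ≈ 42785.0 mm ≈ 42.8 m.

42.8 m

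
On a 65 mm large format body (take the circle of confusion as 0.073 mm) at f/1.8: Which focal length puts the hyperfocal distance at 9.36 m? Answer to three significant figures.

From H = f²/(N·c) + f, with f ≪ H: f ≈ √(H·N·c) = √(9360 × 1.8 × 0.073) = √1229.9 ≈ 35.07 mm.
Exact: f² + N·c·f − N·c·H = 0 ⇒ f = (−N·c + √((N·c)² + 4·N·c·H))/2 = (−0.1314 + √4919.6)/2 ≈ 35.004 mm ≈ 35.0 mm.

35.0 mm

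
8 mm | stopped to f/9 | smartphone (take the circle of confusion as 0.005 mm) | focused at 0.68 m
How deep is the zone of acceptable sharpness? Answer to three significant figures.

Hyperfocal distance H = f²/(N·c) + f = 8²/(9 × 0.005) + 8 = 64/0.045 + 8 ≈ 1430.2 mm ≈ 1.430 m.
Near limit Dn = s·(H − f)/(H + s − 2f) = 680 × (1430.2 − 8) / (1430.2 + 680 − 2 × 8) = 680 × 1422.2 / 2094.2 ≈ 461.80 mm.
Far limit Df = s·(H − f)/(H − s) = 680 × (1430.2 − 8) / (1430.2 − 680) = 680 × 1422.2 / 750.2 ≈ 1289.10 mm.
Depth of field = Df − Dn = 1289.10 − 461.80 ≈ 827.30 mm ≈ 0.827 m.

0.827 m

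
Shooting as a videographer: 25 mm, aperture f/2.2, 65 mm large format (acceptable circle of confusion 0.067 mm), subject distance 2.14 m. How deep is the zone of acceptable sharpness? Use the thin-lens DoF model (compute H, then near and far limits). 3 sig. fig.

2.84 m

Hyperfocal distance H = f²/(N·c) + f = 25²/(2.2 × 0.067) + 25 = 625/0.1474 + 25 ≈ 4265.2 mm ≈ 4.265 m.
Near limit Dn = s·(H − f)/(H + s − 2f) = 2140 × (4265.2 − 25) / (4265.2 + 2140 − 2 × 25) = 2140 × 4240.2 / 6355.2 ≈ 1427.8 mm.
Far limit Df = s·(H − f)/(H − s) = 2140 × (4265.2 − 25) / (4265.2 − 2140) = 2140 × 4240.2 / 2125.2 ≈ 4269.8 mm.
Depth of field = Df − Dn = 4269.8 − 1427.8 ≈ 2842.0 mm ≈ 2.84 m.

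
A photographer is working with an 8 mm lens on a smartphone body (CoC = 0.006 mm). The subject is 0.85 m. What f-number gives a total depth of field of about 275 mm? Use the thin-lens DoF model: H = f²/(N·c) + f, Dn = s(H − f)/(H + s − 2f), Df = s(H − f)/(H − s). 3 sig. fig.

Write h = H − f = f²/(N·c). The thin-lens limits are Dn = s·h/(h + (s−f)) and Df = s·h/(h − (s−f)), so DoF = Df − Dn = 2·s·(s−f)·h / (h² − (s−f)²).
That is a quadratic in h: DoF·h² − 2·s·(s−f)·h − DoF·(s−f)² = 0 ⇒ h = (s−f)·(s + √(s² + DoF²)) / DoF = 842 × (850 + √(850² + 275²)) / 275 = 842 × (850 + 893.378) / 275 ≈ 5337.9 mm.
Then N = f²/(c·h) = 8² / (0.006 × 5337.9) = 64 / 32.027 ≈ 2.00.

f/2.00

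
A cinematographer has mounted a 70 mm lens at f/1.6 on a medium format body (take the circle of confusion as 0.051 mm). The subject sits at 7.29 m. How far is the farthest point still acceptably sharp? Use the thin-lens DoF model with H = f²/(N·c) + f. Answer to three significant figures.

Hyperfocal distance H = f²/(N·c) + f = 70²/(1.6 × 0.051) + 70 = 4900/0.0816 + 70 ≈ 60119.0 mm ≈ 60.12 m.
Far limit Df = s·(H − f)/(H − s) = 7290 × (60119.0 − 70) / (60119.0 − 7290) = 7290 × 60049.0 / 52829.0 ≈ 8286.3 mm ≈ 8.29 m.

8.29 m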